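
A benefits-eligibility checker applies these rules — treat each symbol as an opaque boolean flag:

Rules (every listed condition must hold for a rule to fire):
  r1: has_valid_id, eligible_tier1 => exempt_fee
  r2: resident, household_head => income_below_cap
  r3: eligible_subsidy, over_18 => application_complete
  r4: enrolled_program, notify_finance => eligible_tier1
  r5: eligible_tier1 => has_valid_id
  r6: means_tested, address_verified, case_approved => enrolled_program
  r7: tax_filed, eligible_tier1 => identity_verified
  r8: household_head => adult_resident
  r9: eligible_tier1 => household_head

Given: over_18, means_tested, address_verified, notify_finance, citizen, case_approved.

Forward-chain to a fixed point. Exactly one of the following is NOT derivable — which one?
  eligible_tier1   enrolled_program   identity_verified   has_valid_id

identity_verified

Round 1: r6 [means_tested, address_verified, case_approved => enrolled_program]. New: enrolled_program.
Round 2: r4 [enrolled_program, notify_finance => eligible_tier1]. New: eligible_tier1.
Round 3: r5 [eligible_tier1 => has_valid_id]; r9 [eligible_tier1 => household_head]. New: has_valid_id, household_head.
Round 4: r1 [has_valid_id, eligible_tier1 => exempt_fee]; r8 [household_head => adult_resident]. New: exempt_fee, adult_resident.
Derived: enrolled_program (round 1), has_valid_id (round 3), eligible_tier1 (round 2). identity_verified never appears in any round.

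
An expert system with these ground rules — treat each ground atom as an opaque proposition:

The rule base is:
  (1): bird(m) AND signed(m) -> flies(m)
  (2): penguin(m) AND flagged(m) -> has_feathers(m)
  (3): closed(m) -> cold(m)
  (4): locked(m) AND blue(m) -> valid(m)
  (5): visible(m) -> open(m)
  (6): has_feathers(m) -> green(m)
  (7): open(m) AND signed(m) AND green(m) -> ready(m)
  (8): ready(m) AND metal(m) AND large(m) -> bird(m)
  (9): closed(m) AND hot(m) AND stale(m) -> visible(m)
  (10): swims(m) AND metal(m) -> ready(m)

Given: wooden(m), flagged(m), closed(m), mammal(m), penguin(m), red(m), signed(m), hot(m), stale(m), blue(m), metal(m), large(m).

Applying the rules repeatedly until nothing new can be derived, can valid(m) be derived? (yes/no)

Round 1 fires (2), (3), (9), giving has_feathers(m), cold(m), visible(m).
Round 2 fires (5), (6), giving open(m), green(m).
Round 3 fires (7), giving ready(m).
Round 4 fires (8), giving bird(m).
Round 5 fires (1), giving flies(m).
Fixed point reached. valid(m) is concluded only by (4); (4) needs locked(m) (never derived).

no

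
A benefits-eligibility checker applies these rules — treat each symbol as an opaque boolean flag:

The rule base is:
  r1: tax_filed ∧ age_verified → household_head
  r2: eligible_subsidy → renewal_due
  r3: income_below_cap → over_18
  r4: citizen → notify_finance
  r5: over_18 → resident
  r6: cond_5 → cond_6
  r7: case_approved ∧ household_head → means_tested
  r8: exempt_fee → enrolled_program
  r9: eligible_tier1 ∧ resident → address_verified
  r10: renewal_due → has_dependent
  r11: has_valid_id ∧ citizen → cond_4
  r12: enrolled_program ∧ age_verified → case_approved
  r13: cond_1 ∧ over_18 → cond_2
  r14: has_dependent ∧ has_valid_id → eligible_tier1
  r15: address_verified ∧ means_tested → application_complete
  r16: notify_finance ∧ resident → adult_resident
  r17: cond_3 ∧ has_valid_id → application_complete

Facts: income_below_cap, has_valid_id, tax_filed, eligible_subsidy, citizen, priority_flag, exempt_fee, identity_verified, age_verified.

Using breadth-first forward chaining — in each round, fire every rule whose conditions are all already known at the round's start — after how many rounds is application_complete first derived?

5

Round 1 fires r1, r2, r3, r4, r8, r11, giving household_head, renewal_due, over_18, notify_finance, enrolled_program, cond_4.
Round 2 fires r5, r10, r12, giving resident, has_dependent, case_approved.
Round 3 fires r7, r14, r16, giving means_tested, eligible_tier1, adult_resident.
Round 4 fires r9, giving address_verified.
Round 5 fires r15, giving application_complete.
application_complete first appears in round 5.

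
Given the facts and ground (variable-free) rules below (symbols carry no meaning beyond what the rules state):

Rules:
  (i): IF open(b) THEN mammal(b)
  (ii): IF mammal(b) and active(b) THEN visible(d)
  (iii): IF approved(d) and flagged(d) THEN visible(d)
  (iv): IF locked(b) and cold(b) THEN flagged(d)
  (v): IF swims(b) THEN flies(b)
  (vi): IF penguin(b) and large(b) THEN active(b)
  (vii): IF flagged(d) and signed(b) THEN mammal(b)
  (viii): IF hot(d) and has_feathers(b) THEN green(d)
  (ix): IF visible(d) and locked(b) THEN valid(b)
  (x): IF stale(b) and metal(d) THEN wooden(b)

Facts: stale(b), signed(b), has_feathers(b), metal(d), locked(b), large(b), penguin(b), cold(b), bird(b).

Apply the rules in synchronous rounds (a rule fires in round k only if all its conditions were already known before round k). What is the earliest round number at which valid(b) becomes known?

4

Round 1 — (iv), (vi), (x), derive flagged(d), active(b), wooden(b).
Round 2 — (vii), derive mammal(b).
Round 3 — (ii), derive visible(d).
Round 4 — (ix), derive valid(b).
valid(b) first appears in round 4.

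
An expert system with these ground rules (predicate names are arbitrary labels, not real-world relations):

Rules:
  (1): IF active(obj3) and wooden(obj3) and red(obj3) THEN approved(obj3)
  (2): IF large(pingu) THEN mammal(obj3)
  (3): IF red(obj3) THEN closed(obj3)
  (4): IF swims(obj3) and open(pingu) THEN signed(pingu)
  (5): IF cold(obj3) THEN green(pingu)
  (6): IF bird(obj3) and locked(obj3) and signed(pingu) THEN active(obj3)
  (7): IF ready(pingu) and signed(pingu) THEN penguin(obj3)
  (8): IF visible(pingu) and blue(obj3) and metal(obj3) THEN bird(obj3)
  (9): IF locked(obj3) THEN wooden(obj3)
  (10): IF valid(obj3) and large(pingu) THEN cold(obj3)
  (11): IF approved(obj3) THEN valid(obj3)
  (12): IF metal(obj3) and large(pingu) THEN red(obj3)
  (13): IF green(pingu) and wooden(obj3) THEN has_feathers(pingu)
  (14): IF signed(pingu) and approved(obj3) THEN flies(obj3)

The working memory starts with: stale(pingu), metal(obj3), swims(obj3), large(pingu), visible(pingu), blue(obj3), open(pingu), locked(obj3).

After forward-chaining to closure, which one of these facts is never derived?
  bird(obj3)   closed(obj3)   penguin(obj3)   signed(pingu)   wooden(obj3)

Round 1: (2) [IF large(pingu) THEN mammal(obj3)]; (4) [IF swims(obj3) and open(pingu) THEN signed(pingu)]; (8) [IF visible(pingu) and blue(obj3) and metal(obj3) THEN bird(obj3)]; (9) [IF locked(obj3) THEN wooden(obj3)]; (12) [IF metal(obj3) and large(pingu) THEN red(obj3)]. Adds mammal(obj3), signed(pingu), bird(obj3), wooden(obj3), red(obj3).
Round 2: (3) [IF red(obj3) THEN closed(obj3)]; (6) [IF bird(obj3) and locked(obj3) and signed(pingu) THEN active(obj3)]. Adds closed(obj3), active(obj3).
Round 3: (1) [IF active(obj3) and wooden(obj3) and red(obj3) THEN approved(obj3)]. Adds approved(obj3).
Round 4: (11) [IF approved(obj3) THEN valid(obj3)]; (14) [IF signed(pingu) and approved(obj3) THEN flies(obj3)]. Adds valid(obj3), flies(obj3).
Round 5: (10) [IF valid(obj3) and large(pingu) THEN cold(obj3)]. Adds cold(obj3).
Round 6: (5) [IF cold(obj3) THEN green(pingu)]. Adds green(pingu).
Round 7: (13) [IF green(pingu) and wooden(obj3) THEN has_feathers(pingu)]. Adds has_feathers(pingu).
Derived: wooden(obj3) (round 1), bird(obj3) (round 1), signed(pingu) (round 1), closed(obj3) (round 2). penguin(obj3) never appears in any round.

penguin(obj3)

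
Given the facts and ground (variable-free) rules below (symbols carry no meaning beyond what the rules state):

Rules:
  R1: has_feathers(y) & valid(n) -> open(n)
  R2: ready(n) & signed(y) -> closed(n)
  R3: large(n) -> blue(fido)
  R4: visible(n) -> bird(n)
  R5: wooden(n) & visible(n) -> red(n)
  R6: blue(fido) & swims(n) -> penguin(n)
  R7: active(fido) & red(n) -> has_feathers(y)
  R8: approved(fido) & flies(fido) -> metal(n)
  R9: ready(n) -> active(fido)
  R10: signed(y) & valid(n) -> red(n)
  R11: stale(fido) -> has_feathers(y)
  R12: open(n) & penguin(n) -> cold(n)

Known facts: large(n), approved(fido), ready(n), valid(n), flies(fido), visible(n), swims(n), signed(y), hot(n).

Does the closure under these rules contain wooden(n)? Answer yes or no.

Round 1 fires R2, R3, R4, R8, R9, R10, giving closed(n), blue(fido), bird(n), metal(n), active(fido), red(n).
Round 2 fires R6, R7, giving penguin(n), has_feathers(y).
Round 3 fires R1, giving open(n).
Round 4 fires R12, giving cold(n).
Fixed point reached. No rule has wooden(n) as a consequent, and it is not given.

no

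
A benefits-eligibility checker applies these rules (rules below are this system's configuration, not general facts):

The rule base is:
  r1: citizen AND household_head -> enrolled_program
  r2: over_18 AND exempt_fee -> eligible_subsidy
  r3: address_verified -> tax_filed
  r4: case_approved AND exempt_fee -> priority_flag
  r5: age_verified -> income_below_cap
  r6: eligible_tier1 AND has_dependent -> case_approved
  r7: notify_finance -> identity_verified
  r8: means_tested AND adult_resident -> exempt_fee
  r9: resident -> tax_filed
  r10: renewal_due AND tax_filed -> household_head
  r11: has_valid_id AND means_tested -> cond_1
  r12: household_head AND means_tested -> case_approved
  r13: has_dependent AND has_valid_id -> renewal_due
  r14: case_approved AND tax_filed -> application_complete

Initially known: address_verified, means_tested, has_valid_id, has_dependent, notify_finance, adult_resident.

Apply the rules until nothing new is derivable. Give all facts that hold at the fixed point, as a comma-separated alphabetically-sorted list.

Round 1 fires r3, r7, r8, r11, r13, giving tax_filed, identity_verified, exempt_fee, cond_1, renewal_due.
Round 2 fires r10, giving household_head.
Round 3 fires r12, giving case_approved.
Round 4 fires r4, r14, giving priority_flag, application_complete.

address_verified, adult_resident, application_complete, case_approved, cond_1, exempt_fee, has_dependent, has_valid_id, household_head, identity_verified, means_tested, notify_finance, priority_flag, renewal_due, tax_filed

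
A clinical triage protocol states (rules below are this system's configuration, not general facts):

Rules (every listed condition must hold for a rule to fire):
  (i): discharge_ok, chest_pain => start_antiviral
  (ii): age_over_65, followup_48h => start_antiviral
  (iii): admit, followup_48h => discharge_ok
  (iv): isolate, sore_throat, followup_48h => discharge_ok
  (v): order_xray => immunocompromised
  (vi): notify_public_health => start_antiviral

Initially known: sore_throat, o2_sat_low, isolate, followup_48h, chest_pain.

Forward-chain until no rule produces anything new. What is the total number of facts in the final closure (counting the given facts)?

Round 1: (iv) [isolate, sore_throat, followup_48h => discharge_ok]. New: discharge_ok.
Round 2: (i) [discharge_ok, chest_pain => start_antiviral]. New: start_antiviral.
Closure: {chest_pain, discharge_ok, followup_48h, isolate, o2_sat_low, sore_throat, start_antiviral} — 7 facts.

7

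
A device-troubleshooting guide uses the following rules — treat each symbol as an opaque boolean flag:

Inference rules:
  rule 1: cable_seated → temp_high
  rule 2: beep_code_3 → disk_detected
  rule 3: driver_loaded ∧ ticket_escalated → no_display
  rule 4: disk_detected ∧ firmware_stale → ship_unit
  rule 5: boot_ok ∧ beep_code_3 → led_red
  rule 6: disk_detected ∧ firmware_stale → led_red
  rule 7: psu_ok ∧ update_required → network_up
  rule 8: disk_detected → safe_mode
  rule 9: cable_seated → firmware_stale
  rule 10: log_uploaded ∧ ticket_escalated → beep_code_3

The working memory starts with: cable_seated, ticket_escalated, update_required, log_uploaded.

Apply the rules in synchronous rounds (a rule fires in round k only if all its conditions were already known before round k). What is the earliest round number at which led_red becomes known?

3

Round 1: rule 1 [cable_seated → temp_high]; rule 9 [cable_seated → firmware_stale]; rule 10 [log_uploaded ∧ ticket_escalated → beep_code_3]. New: temp_high, firmware_stale, beep_code_3.
Round 2: rule 2 [beep_code_3 → disk_detected]. New: disk_detected.
Round 3: rule 4 [disk_detected ∧ firmware_stale → ship_unit]; rule 6 [disk_detected ∧ firmware_stale → led_red]; rule 8 [disk_detected → safe_mode]. New: ship_unit, led_red, safe_mode.
led_red first appears in round 3.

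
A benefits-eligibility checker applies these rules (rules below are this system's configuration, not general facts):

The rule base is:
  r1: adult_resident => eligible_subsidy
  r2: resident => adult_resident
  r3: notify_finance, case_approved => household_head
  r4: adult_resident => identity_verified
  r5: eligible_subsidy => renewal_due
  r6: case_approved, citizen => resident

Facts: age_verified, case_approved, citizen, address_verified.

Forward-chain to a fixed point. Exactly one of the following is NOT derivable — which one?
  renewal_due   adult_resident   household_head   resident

Round 1: r6 [case_approved, citizen => resident]. New: resident.
Round 2: r2 [resident => adult_resident]. New: adult_resident.
Round 3: r1 [adult_resident => eligible_subsidy]; r4 [adult_resident => identity_verified]. New: eligible_subsidy, identity_verified.
Round 4: r5 [eligible_subsidy => renewal_due]. New: renewal_due.
Derived: adult_resident (round 2), renewal_due (round 4), resident (round 1). household_head never appears in any round.

household_head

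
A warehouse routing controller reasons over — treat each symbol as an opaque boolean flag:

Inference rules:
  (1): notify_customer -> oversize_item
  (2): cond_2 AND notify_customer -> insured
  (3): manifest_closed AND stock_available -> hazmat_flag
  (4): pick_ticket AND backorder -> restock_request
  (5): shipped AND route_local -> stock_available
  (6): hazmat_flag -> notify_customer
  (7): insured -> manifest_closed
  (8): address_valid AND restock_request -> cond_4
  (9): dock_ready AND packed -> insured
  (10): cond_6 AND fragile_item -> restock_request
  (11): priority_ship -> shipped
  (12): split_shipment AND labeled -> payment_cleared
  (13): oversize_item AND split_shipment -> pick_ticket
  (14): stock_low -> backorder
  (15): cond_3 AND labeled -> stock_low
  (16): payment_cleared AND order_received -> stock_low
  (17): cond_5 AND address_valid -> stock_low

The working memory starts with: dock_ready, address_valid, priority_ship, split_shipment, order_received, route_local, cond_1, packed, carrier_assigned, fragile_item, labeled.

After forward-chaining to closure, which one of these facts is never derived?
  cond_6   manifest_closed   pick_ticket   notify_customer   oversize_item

cond_6

[1] (9) [dock_ready AND packed -> insured]; (11) [priority_ship -> shipped]; (12) [split_shipment AND labeled -> payment_cleared]. ⇒ new: insured, shipped, payment_cleared.
[2] (5) [shipped AND route_local -> stock_available]; (7) [insured -> manifest_closed]; (16) [payment_cleared AND order_received -> stock_low]. ⇒ new: stock_available, manifest_closed, stock_low.
[3] (3) [manifest_closed AND stock_available -> hazmat_flag]; (14) [stock_low -> backorder]. ⇒ new: hazmat_flag, backorder.
[4] (6) [hazmat_flag -> notify_customer]. ⇒ new: notify_customer.
[5] (1) [notify_customer -> oversize_item]. ⇒ new: oversize_item.
[6] (13) [oversize_item AND split_shipment -> pick_ticket]. ⇒ new: pick_ticket.
[7] (4) [pick_ticket AND backorder -> restock_request]. ⇒ new: restock_request.
[8] (8) [address_valid AND restock_request -> cond_4]. ⇒ new: cond_4.
Derived: notify_customer (round 4), manifest_closed (round 2), pick_ticket (round 6), oversize_item (round 5). cond_6 never appears in any round.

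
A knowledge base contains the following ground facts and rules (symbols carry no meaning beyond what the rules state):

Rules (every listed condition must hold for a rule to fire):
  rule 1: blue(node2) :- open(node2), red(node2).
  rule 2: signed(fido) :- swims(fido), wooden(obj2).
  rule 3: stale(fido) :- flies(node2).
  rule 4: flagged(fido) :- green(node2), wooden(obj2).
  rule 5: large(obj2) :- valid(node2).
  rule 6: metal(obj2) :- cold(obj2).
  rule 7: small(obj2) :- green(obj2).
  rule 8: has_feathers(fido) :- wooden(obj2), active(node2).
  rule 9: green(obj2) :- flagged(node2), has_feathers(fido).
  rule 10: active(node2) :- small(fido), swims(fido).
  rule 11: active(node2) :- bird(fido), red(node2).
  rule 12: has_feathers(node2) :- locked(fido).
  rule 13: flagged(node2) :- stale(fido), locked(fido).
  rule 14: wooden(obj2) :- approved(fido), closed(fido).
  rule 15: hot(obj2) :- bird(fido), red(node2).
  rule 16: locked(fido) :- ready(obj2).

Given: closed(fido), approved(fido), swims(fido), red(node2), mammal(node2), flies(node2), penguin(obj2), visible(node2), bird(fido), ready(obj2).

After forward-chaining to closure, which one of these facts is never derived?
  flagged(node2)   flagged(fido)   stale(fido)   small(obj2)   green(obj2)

flagged(fido)

Round 1: rule 3 [stale(fido) :- flies(node2).]; rule 11 [active(node2) :- bird(fido), red(node2).]; rule 14 [wooden(obj2) :- approved(fido), closed(fido).]; rule 15 [hot(obj2) :- bird(fido), red(node2).]; rule 16 [locked(fido) :- ready(obj2).]. Adds stale(fido), active(node2), wooden(obj2), hot(obj2), locked(fido).
Round 2: rule 2 [signed(fido) :- swims(fido), wooden(obj2).]; rule 8 [has_feathers(fido) :- wooden(obj2), active(node2).]; rule 12 [has_feathers(node2) :- locked(fido).]; rule 13 [flagged(node2) :- stale(fido), locked(fido).]. Adds signed(fido), has_feathers(fido), has_feathers(node2), flagged(node2).
Round 3: rule 9 [green(obj2) :- flagged(node2), has_feathers(fido).]. Adds green(obj2).
Round 4: rule 7 [small(obj2) :- green(obj2).]. Adds small(obj2).
Derived: small(obj2) (round 4), stale(fido) (round 1), green(obj2) (round 3), flagged(node2) (round 2). flagged(fido) never appears in any round.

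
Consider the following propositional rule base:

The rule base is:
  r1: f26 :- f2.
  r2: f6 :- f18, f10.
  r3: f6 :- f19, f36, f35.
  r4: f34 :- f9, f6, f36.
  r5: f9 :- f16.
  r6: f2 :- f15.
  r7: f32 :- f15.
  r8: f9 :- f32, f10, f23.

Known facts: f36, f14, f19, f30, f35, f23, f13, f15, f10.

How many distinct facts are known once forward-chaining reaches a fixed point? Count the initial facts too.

15

Round 1: r3 [f6 :- f19, f36, f35.]; r6 [f2 :- f15.]; r7 [f32 :- f15.]. New: f6, f2, f32.
Round 2: r1 [f26 :- f2.]; r8 [f9 :- f32, f10, f23.]. New: f26, f9.
Round 3: r4 [f34 :- f9, f6, f36.]. New: f34.
Closure: {f10, f13, f14, f15, f19, f2, f23, f26, f30, f32, f34, f35, f36, f6, f9} — 15 facts.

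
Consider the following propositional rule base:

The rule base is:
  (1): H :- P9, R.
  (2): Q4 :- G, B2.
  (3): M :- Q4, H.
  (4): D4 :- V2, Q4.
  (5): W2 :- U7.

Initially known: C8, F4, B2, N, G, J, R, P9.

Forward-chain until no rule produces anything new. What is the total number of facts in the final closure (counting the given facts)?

11

Round 1 fires (1), (2), giving H, Q4.
Round 2 fires (3), giving M.
Closure: {B2, C8, F4, G, H, J, M, N, P9, Q4, R} — 11 facts.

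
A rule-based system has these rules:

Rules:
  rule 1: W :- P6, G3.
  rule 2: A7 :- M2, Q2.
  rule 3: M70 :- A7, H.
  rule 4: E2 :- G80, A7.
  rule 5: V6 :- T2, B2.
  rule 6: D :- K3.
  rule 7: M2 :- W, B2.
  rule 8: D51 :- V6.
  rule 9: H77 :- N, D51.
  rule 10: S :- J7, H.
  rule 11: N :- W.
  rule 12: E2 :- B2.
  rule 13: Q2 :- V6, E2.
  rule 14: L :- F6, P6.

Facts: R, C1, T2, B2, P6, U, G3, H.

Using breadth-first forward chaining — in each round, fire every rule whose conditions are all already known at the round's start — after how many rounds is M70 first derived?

Round 1: rule 1 [W :- P6, G3.]; rule 5 [V6 :- T2, B2.]; rule 12 [E2 :- B2.]. Adds W, V6, E2.
Round 2: rule 7 [M2 :- W, B2.]; rule 8 [D51 :- V6.]; rule 11 [N :- W.]; rule 13 [Q2 :- V6, E2.]. Adds M2, D51, N, Q2.
Round 3: rule 2 [A7 :- M2, Q2.]; rule 9 [H77 :- N, D51.]. Adds A7, H77.
Round 4: rule 3 [M70 :- A7, H.]. Adds M70.
M70 first appears in round 4.

4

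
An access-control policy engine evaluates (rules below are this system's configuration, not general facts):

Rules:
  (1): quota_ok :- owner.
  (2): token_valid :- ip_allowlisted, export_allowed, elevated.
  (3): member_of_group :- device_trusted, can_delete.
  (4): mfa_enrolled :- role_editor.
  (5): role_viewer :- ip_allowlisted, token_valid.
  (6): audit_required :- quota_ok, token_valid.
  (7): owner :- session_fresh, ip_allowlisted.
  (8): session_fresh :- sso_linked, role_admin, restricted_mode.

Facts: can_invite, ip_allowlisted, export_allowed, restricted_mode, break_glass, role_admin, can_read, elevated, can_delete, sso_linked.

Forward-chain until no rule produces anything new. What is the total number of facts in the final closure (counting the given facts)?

16

Round 1 fires (2), (8), giving token_valid, session_fresh.
Round 2 fires (5), (7), giving role_viewer, owner.
Round 3 fires (1), giving quota_ok.
Round 4 fires (6), giving audit_required.
Closure: {audit_required, break_glass, can_delete, can_invite, can_read, elevated, export_allowed, ip_allowlisted, owner, quota_ok, restricted_mode, role_admin, role_viewer, session_fresh, sso_linked, token_valid} — 16 facts.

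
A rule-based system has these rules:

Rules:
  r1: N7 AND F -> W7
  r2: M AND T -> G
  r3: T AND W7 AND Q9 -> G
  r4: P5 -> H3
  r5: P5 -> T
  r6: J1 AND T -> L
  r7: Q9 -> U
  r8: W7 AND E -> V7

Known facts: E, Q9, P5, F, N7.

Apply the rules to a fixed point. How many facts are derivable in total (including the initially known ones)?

Round 1 fires r1, r4, r5, r7, giving W7, H3, T, U.
Round 2 fires r3, r8, giving G, V7.
Closure: {E, F, G, H3, N7, P5, Q9, T, U, V7, W7} — 11 facts.

11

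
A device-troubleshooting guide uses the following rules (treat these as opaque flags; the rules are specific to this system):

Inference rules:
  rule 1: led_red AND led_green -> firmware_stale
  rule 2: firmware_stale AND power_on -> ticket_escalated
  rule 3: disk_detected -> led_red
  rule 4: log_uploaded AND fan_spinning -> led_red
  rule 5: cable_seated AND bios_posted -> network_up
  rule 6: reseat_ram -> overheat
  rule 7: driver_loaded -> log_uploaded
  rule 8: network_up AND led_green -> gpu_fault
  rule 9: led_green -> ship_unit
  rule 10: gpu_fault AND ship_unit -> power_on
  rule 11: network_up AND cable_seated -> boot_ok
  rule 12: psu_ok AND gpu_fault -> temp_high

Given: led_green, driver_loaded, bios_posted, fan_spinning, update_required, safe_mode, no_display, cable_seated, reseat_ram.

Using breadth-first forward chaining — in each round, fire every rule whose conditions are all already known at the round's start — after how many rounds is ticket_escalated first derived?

4

Round 1 — rule 5, rule 6, rule 7, rule 9, derive network_up, overheat, log_uploaded, ship_unit.
Round 2 — rule 4, rule 8, rule 11, derive led_red, gpu_fault, boot_ok.
Round 3 — rule 1, rule 10, derive firmware_stale, power_on.
Round 4 — rule 2, derive ticket_escalated.
ticket_escalated first appears in round 4.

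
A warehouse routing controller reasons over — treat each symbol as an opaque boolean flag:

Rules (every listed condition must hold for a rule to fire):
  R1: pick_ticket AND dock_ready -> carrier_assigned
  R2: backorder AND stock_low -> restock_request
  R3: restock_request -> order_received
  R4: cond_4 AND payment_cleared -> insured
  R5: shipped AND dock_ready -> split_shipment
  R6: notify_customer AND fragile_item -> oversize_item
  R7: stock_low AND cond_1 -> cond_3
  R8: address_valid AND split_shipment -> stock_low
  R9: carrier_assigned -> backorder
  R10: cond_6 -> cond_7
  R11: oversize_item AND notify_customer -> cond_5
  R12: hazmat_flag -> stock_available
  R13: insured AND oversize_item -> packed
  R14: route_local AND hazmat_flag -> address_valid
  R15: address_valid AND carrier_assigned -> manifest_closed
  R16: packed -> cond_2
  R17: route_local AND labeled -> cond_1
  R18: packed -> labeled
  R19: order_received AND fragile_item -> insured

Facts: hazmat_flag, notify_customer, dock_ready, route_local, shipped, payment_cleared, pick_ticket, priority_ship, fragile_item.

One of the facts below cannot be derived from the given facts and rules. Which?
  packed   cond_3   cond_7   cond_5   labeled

[1] R1 [pick_ticket AND dock_ready -> carrier_assigned]; R5 [shipped AND dock_ready -> split_shipment]; R6 [notify_customer AND fragile_item -> oversize_item]; R12 [hazmat_flag -> stock_available]; R14 [route_local AND hazmat_flag -> address_valid]. ⇒ new: carrier_assigned, split_shipment, oversize_item, stock_available, address_valid.
[2] R8 [address_valid AND split_shipment -> stock_low]; R9 [carrier_assigned -> backorder]; R11 [oversize_item AND notify_customer -> cond_5]; R15 [address_valid AND carrier_assigned -> manifest_closed]. ⇒ new: stock_low, backorder, cond_5, manifest_closed.
[3] R2 [backorder AND stock_low -> restock_request]. ⇒ new: restock_request.
[4] R3 [restock_request -> order_received]. ⇒ new: order_received.
[5] R19 [order_received AND fragile_item -> insured]. ⇒ new: insured.
[6] R13 [insured AND oversize_item -> packed]. ⇒ new: packed.
[7] R16 [packed -> cond_2]; R18 [packed -> labeled]. ⇒ new: cond_2, labeled.
[8] R17 [route_local AND labeled -> cond_1]. ⇒ new: cond_1.
[9] R7 [stock_low AND cond_1 -> cond_3]. ⇒ new: cond_3.
Derived: packed (round 6), cond_5 (round 2), cond_3 (round 9), labeled (round 7). cond_7 never appears in any round.

cond_7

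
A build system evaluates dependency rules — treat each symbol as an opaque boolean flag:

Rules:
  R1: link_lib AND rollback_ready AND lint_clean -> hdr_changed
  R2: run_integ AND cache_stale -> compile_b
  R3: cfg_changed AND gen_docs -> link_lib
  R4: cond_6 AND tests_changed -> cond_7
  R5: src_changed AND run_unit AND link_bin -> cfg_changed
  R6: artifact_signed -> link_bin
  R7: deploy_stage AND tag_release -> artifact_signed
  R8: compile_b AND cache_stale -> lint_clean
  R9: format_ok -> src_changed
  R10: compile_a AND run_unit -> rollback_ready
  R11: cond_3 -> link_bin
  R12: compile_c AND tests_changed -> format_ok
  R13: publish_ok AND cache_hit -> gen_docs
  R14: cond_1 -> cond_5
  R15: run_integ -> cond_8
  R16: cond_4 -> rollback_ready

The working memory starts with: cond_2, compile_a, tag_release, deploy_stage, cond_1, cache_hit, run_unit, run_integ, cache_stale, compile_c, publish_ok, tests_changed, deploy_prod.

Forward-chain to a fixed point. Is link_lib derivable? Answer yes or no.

Round 1: R2 [run_integ AND cache_stale -> compile_b]; R7 [deploy_stage AND tag_release -> artifact_signed]; R10 [compile_a AND run_unit -> rollback_ready]; R12 [compile_c AND tests_changed -> format_ok]; R13 [publish_ok AND cache_hit -> gen_docs]; R14 [cond_1 -> cond_5]; R15 [run_integ -> cond_8]. Adds compile_b, artifact_signed, rollback_ready, format_ok, gen_docs, cond_5, cond_8.
Round 2: R6 [artifact_signed -> link_bin]; R8 [compile_b AND cache_stale -> lint_clean]; R9 [format_ok -> src_changed]. Adds link_bin, lint_clean, src_changed.
Round 3: R5 [src_changed AND run_unit AND link_bin -> cfg_changed]. Adds cfg_changed.
Round 4: R3 [cfg_changed AND gen_docs -> link_lib]. Adds link_lib.
Round 5: R1 [link_lib AND rollback_ready AND lint_clean -> hdr_changed]. Adds hdr_changed.
link_lib appears in round 4, so it is derivable.

yes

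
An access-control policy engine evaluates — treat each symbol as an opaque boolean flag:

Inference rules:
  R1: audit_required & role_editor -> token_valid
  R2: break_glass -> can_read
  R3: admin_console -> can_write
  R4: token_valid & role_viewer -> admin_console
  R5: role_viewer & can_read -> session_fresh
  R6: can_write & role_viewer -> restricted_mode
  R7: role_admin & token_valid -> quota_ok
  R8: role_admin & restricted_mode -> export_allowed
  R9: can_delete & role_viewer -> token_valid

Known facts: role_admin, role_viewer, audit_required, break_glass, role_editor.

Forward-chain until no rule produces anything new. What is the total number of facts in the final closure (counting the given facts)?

13

Round 1: R1 [audit_required & role_editor -> token_valid]; R2 [break_glass -> can_read]. New: token_valid, can_read.
Round 2: R4 [token_valid & role_viewer -> admin_console]; R5 [role_viewer & can_read -> session_fresh]; R7 [role_admin & token_valid -> quota_ok]. New: admin_console, session_fresh, quota_ok.
Round 3: R3 [admin_console -> can_write]. New: can_write.
Round 4: R6 [can_write & role_viewer -> restricted_mode]. New: restricted_mode.
Round 5: R8 [role_admin & restricted_mode -> export_allowed]. New: export_allowed.
Closure: {admin_console, audit_required, break_glass, can_read, can_write, export_allowed, quota_ok, restricted_mode, role_admin, role_editor, role_viewer, session_fresh, token_valid} — 13 facts.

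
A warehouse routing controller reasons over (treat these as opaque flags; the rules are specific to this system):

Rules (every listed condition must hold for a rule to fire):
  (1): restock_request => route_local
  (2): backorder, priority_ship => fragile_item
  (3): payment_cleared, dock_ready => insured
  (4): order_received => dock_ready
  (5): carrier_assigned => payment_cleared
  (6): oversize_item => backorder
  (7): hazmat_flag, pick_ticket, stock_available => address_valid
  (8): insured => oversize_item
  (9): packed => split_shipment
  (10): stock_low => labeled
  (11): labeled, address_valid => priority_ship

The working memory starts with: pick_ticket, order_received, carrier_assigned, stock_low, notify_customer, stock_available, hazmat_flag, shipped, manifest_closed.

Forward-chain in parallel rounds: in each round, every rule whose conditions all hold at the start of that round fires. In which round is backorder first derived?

4

Round 1: (4) [order_received => dock_ready]; (5) [carrier_assigned => payment_cleared]; (7) [hazmat_flag, pick_ticket, stock_available => address_valid]; (10) [stock_low => labeled]. New: dock_ready, payment_cleared, address_valid, labeled.
Round 2: (3) [payment_cleared, dock_ready => insured]; (11) [labeled, address_valid => priority_ship]. New: insured, priority_ship.
Round 3: (8) [insured => oversize_item]. New: oversize_item.
Round 4: (6) [oversize_item => backorder]. New: backorder.
backorder first appears in round 4.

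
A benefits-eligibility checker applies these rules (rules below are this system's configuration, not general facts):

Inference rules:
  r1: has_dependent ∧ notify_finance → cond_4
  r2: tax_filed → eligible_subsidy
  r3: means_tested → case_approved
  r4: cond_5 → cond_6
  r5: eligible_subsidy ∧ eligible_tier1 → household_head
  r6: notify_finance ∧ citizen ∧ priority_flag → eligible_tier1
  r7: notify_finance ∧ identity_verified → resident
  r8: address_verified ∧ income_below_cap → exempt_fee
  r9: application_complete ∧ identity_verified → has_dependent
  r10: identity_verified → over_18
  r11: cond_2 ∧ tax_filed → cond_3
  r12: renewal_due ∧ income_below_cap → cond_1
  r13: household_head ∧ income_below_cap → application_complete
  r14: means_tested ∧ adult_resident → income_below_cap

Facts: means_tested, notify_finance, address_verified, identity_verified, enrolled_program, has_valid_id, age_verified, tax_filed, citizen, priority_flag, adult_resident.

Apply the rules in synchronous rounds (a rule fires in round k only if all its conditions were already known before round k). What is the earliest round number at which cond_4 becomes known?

5

[1] r2 [tax_filed → eligible_subsidy]; r3 [means_tested → case_approved]; r6 [notify_finance ∧ citizen ∧ priority_flag → eligible_tier1]; r7 [notify_finance ∧ identity_verified → resident]; r10 [identity_verified → over_18]; r14 [means_tested ∧ adult_resident → income_below_cap]. ⇒ new: eligible_subsidy, case_approved, eligible_tier1, resident, over_18, income_below_cap.
[2] r5 [eligible_subsidy ∧ eligible_tier1 → household_head]; r8 [address_verified ∧ income_below_cap → exempt_fee]. ⇒ new: household_head, exempt_fee.
[3] r13 [household_head ∧ income_below_cap → application_complete]. ⇒ new: application_complete.
[4] r9 [application_complete ∧ identity_verified → has_dependent]. ⇒ new: has_dependent.
[5] r1 [has_dependent ∧ notify_finance → cond_4]. ⇒ new: cond_4.
cond_4 first appears in round 5.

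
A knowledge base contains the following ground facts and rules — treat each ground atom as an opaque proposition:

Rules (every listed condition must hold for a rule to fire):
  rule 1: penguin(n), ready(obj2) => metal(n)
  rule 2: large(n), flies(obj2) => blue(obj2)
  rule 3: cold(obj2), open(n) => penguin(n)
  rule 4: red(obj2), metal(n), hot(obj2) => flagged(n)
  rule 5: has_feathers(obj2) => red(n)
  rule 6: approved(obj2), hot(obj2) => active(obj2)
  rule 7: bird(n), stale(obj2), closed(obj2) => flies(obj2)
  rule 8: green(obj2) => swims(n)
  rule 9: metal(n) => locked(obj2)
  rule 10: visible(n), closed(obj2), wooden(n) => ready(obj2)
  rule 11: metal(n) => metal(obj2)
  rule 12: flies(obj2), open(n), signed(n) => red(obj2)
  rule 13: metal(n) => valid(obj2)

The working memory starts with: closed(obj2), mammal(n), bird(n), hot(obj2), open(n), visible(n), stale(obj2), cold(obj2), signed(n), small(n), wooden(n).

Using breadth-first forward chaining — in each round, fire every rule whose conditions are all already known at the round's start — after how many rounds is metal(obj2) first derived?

3

Round 1 — rule 3, rule 7, rule 10, derive penguin(n), flies(obj2), ready(obj2).
Round 2 — rule 1, rule 12, derive metal(n), red(obj2).
Round 3 — rule 4, rule 9, rule 11, rule 13, derive flagged(n), locked(obj2), metal(obj2), valid(obj2).
metal(obj2) first appears in round 3.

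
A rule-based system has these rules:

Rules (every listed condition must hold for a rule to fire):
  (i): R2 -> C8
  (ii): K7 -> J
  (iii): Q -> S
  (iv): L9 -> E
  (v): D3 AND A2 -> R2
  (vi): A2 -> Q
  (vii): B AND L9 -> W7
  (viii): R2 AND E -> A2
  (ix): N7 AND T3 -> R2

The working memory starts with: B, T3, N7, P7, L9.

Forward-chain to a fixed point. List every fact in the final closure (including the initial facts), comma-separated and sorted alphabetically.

A2, B, C8, E, L9, N7, P7, Q, R2, S, T3, W7

Round 1: (iv) [L9 -> E]; (vii) [B AND L9 -> W7]; (ix) [N7 AND T3 -> R2]. Adds E, W7, R2.
Round 2: (i) [R2 -> C8]; (viii) [R2 AND E -> A2]. Adds C8, A2.
Round 3: (vi) [A2 -> Q]. Adds Q.
Round 4: (iii) [Q -> S]. Adds S.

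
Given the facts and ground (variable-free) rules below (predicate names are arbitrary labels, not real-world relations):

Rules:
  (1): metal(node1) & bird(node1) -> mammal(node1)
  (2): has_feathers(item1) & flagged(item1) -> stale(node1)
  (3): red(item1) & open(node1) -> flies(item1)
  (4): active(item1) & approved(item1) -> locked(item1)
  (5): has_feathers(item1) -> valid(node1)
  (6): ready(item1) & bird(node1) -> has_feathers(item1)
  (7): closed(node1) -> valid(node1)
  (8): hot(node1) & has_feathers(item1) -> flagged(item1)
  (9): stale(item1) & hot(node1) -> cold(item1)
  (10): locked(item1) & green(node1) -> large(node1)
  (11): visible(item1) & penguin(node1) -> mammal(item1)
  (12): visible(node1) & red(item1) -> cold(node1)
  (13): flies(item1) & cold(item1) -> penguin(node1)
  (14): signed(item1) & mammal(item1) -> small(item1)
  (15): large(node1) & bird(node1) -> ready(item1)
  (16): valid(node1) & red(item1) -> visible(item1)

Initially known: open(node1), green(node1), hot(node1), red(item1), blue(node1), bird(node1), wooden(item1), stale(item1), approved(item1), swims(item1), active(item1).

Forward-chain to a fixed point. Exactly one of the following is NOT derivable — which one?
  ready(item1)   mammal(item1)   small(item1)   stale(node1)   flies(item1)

small(item1)

Round 1: (3) [red(item1) & open(node1) -> flies(item1)]; (4) [active(item1) & approved(item1) -> locked(item1)]; (9) [stale(item1) & hot(node1) -> cold(item1)]. Adds flies(item1), locked(item1), cold(item1).
Round 2: (10) [locked(item1) & green(node1) -> large(node1)]; (13) [flies(item1) & cold(item1) -> penguin(node1)]. Adds large(node1), penguin(node1).
Round 3: (15) [large(node1) & bird(node1) -> ready(item1)]. Adds ready(item1).
Round 4: (6) [ready(item1) & bird(node1) -> has_feathers(item1)]. Adds has_feathers(item1).
Round 5: (5) [has_feathers(item1) -> valid(node1)]; (8) [hot(node1) & has_feathers(item1) -> flagged(item1)]. Adds valid(node1), flagged(item1).
Round 6: (2) [has_feathers(item1) & flagged(item1) -> stale(node1)]; (16) [valid(node1) & red(item1) -> visible(item1)]. Adds stale(node1), visible(item1).
Round 7: (11) [visible(item1) & penguin(node1) -> mammal(item1)]. Adds mammal(item1).
Derived: ready(item1) (round 3), mammal(item1) (round 7), flies(item1) (round 1), stale(node1) (round 6). small(item1) never appears in any round.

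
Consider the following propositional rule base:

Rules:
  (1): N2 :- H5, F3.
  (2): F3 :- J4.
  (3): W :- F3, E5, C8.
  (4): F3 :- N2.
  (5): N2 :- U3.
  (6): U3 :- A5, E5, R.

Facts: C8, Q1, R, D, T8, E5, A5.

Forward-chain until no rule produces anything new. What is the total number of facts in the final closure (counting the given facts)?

Round 1 — (6), derive U3.
Round 2 — (5), derive N2.
Round 3 — (4), derive F3.
Round 4 — (3), derive W.
Closure: {A5, C8, D, E5, F3, N2, Q1, R, T8, U3, W} — 11 facts.

11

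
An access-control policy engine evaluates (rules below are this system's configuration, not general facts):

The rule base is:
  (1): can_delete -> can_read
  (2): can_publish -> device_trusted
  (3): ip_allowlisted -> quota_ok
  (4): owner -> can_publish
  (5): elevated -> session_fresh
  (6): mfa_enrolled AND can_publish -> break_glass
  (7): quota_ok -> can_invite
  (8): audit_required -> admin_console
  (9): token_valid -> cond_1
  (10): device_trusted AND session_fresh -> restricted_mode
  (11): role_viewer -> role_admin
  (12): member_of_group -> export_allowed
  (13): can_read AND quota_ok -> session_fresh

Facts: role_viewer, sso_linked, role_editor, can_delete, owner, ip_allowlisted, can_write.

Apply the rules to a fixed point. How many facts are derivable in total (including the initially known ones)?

Round 1 fires (1), (3), (4), (11), giving can_read, quota_ok, can_publish, role_admin.
Round 2 fires (2), (7), (13), giving device_trusted, can_invite, session_fresh.
Round 3 fires (10), giving restricted_mode.
Closure: {can_delete, can_invite, can_publish, can_read, can_write, device_trusted, ip_allowlisted, owner, quota_ok, restricted_mode, role_admin, role_editor, role_viewer, session_fresh, sso_linked} — 15 facts.

15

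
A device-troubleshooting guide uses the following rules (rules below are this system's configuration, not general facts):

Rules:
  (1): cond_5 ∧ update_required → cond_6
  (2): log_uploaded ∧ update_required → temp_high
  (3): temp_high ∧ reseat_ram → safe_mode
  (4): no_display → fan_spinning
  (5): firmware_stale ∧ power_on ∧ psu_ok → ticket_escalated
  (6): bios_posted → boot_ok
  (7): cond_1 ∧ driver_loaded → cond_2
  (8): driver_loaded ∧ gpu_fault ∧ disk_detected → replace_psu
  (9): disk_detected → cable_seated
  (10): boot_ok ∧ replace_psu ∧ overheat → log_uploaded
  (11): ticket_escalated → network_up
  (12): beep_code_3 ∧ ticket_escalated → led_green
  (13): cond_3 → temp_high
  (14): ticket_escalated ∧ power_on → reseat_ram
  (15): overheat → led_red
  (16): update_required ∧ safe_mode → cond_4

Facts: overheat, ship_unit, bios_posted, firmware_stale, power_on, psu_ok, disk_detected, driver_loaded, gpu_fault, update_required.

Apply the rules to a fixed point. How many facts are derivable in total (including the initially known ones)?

[1] (5) [firmware_stale ∧ power_on ∧ psu_ok → ticket_escalated]; (6) [bios_posted → boot_ok]; (8) [driver_loaded ∧ gpu_fault ∧ disk_detected → replace_psu]; (9) [disk_detected → cable_seated]; (15) [overheat → led_red]. ⇒ new: ticket_escalated, boot_ok, replace_psu, cable_seated, led_red.
[2] (10) [boot_ok ∧ replace_psu ∧ overheat → log_uploaded]; (11) [ticket_escalated → network_up]; (14) [ticket_escalated ∧ power_on → reseat_ram]. ⇒ new: log_uploaded, network_up, reseat_ram.
[3] (2) [log_uploaded ∧ update_required → temp_high]. ⇒ new: temp_high.
[4] (3) [temp_high ∧ reseat_ram → safe_mode]. ⇒ new: safe_mode.
[5] (16) [update_required ∧ safe_mode → cond_4]. ⇒ new: cond_4.
Closure: {bios_posted, boot_ok, cable_seated, cond_4, disk_detected, driver_loaded, firmware_stale, gpu_fault, led_red, log_uploaded, network_up, overheat, power_on, psu_ok, replace_psu, reseat_ram, safe_mode, ship_unit, temp_high, ticket_escalated, update_required} — 21 facts.

21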